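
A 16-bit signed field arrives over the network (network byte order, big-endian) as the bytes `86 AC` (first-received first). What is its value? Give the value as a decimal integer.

-31060

In big-endian order the high byte comes first in memory.
The bytes are already most-significant first: 0x86AC.
Top bit is set, so as a signed 16-bit value this is 0x86AC − 2^16 = -31060.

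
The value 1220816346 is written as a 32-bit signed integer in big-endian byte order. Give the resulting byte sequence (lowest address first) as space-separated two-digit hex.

48 C4 2D DA

1220816346 in hexadecimal, padded to 32 bits, is 0x48C42DDA.
Split into bytes (most-significant first): 48 C4 2D DA.
Big-endian stores the most-significant byte at the lowest address.
So the memory order matches the most-significant-first order: 48 C4 2D DA.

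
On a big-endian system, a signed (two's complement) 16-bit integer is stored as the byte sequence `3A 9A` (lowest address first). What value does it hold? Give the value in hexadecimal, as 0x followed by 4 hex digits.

0x3A9A

In big-endian order the high byte comes first in memory.
The bytes are already most-significant first: 0x3A9A.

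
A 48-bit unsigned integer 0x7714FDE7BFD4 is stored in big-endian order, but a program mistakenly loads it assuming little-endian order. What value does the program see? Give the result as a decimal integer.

Stored big-endian, the bytes at ascending addresses are 77 14 FD E7 BF D4.
Read back as little-endian, the first byte is least significant, giving 0xD4BFE7FD1477.
0xD4BFE7FD1477 = 233920695964791.

233920695964791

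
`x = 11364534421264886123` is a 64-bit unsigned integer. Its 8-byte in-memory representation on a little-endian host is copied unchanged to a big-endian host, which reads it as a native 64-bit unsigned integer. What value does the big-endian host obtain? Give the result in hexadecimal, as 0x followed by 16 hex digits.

11364534421264886123 in 64-bit hexadecimal is 0x9DB6EFD82131696B.
Stored little-endian, the bytes at ascending addresses are 6B 69 31 21 D8 EF B6 9D.
Read back as big-endian, the last byte is least significant, giving 0x6B693121D8EFB69D.

0x6B693121D8EFB69D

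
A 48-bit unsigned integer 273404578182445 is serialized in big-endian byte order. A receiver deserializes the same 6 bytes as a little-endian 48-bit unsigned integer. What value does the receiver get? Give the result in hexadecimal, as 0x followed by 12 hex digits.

0x2D35C3F6A8F8

273404578182445 in 48-bit hexadecimal is 0xF8A8F6C3352D.
Stored big-endian, the bytes at ascending addresses are F8 A8 F6 C3 35 2D.
Read back as little-endian, the first byte is least significant, giving 0x2D35C3F6A8F8.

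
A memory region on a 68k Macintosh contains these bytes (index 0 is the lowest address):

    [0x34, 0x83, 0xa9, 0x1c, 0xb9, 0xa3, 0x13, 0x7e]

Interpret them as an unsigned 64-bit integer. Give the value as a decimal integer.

3784054052759999358

Big-endian: lowest address holds the most-significant byte.
The bytes are already most-significant first: 0x3483A91CB9A3137E.
0x3483A91CB9A3137E = 3784054052759999358.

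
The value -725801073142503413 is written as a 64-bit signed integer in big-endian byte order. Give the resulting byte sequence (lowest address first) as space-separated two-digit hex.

Two's complement of -725801073142503413 in 64 bits: 725801073142503413 = 0x0A12903B064197F5; invert → 0xF5ED6FC4F9BE680A; add 1 → 0xF5ED6FC4F9BE680B.
Split into bytes (most-significant first): F5 ED 6F C4 F9 BE 68 0B.
Big-endian: lowest address holds the most-significant byte.
So the memory order matches the most-significant-first order: F5 ED 6F C4 F9 BE 68 0B.

F5 ED 6F C4 F9 BE 68 0B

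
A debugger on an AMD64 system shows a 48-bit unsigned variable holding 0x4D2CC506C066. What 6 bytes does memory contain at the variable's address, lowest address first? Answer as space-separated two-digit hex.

66 C0 06 C5 2C 4D

Split into bytes (most-significant first): 4D 2C C5 06 C0 66.
In little-endian order the low byte comes first in memory.
So at ascending addresses the bytes are 66 C0 06 C5 2C 4D.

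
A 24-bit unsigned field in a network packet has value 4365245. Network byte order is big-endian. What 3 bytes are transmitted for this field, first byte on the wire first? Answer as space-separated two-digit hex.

42 9B BD

4365245 in hexadecimal, padded to 24 bits, is 0x429BBD.
Split into bytes (most-significant first): 42 9B BD.
Big-endian stores the most-significant byte at the lowest address.
So the memory order matches the most-significant-first order: 42 9B BD.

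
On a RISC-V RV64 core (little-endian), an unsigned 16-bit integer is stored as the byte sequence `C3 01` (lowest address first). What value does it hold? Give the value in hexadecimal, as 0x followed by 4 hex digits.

Little-endian stores the least-significant byte at the lowest address.
Reassemble most-significant byte first: 01 C3 → 0x01C3.

0x01C3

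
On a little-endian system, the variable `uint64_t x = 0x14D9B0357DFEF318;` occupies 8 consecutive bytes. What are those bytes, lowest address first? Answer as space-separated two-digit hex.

Split into bytes (most-significant first): 14 D9 B0 35 7D FE F3 18.
Little-endian stores the least-significant byte at the lowest address.
So at ascending addresses the bytes are 18 F3 FE 7D 35 B0 D9 14.

18 F3 FE 7D 35 B0 D9 14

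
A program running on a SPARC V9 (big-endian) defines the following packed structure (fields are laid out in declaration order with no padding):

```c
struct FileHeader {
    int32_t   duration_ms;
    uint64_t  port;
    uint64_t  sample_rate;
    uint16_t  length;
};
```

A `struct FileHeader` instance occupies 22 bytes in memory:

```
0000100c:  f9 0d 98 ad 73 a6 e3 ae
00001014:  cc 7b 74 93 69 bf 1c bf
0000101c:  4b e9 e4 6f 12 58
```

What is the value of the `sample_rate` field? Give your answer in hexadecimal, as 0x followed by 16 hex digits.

`sample_rate` follows `duration_ms` (4 B), `port` (8 B), so it starts at offset 4 + 8 = 12 and occupies 8 bytes.
Bytes at offsets 12..19: 69 BF 1C BF 4B E9 E4 6F.
In big-endian order the high byte comes first in memory.
The bytes are already most-significant first: 0x69BF1CBF4BE9E46F.

0x69BF1CBF4BE9E46F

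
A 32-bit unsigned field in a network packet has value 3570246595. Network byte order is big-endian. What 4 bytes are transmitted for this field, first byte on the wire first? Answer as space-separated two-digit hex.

3570246595 in hexadecimal, padded to 32 bits, is 0xD4CDA3C3.
Split into bytes (most-significant first): D4 CD A3 C3.
Big-endian stores the most-significant byte at the lowest address.
So the memory order matches the most-significant-first order: D4 CD A3 C3.

D4 CD A3 C3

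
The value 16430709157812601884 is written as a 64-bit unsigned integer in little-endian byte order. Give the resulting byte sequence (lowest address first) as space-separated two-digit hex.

16430709157812601884 in hexadecimal, padded to 64 bits, is 0xE4059AECE72D841C.
Split into bytes (most-significant first): E4 05 9A EC E7 2D 84 1C.
In little-endian order the low byte comes first in memory.
So at ascending addresses the bytes are 1C 84 2D E7 EC 9A 05 E4.

1C 84 2D E7 EC 9A 05 E4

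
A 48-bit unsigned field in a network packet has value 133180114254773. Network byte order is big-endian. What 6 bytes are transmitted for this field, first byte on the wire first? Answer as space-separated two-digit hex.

79 20 69 66 BB B5

133180114254773 in hexadecimal, padded to 48 bits, is 0x79206966BBB5.
Split into bytes (most-significant first): 79 20 69 66 BB B5.
Big-endian: lowest address holds the most-significant byte.
So the memory order matches the most-significant-first order: 79 20 69 66 BB B5.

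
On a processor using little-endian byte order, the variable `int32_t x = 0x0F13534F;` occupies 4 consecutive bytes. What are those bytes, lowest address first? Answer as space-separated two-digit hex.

4F 53 13 0F

Split into bytes (most-significant first): 0F 13 53 4F.
In little-endian order the low byte comes first in memory.
So at ascending addresses the bytes are 4F 53 13 0F.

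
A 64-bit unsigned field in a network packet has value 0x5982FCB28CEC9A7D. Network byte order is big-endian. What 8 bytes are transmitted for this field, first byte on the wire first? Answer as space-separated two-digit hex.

Split into bytes (most-significant first): 59 82 FC B2 8C EC 9A 7D.
Big-endian stores the most-significant byte at the lowest address.
So the memory order matches the most-significant-first order: 59 82 FC B2 8C EC 9A 7D.

59 82 FC B2 8C EC 9A 7D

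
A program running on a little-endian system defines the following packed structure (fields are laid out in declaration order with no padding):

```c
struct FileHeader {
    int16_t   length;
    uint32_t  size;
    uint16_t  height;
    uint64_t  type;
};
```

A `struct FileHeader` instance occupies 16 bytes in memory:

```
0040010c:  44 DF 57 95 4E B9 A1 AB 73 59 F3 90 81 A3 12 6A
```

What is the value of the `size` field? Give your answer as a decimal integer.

3108934999

`size` follows `length` (2 bytes), so it starts at byte offset 2 and occupies 4 bytes.
Bytes at offsets 2..5: 57 95 4E B9.
Little-endian: lowest address holds the least-significant byte.
Reassemble most-significant byte first: B9 4E 95 57 → 0xB94E9557.
0xB94E9557 = 3108934999.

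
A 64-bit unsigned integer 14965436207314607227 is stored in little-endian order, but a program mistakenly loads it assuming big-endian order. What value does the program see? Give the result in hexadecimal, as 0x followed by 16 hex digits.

14965436207314607227 in 64-bit hexadecimal is 0xCFAFE8F0B5C19C7B.
Stored little-endian, the bytes at ascending addresses are 7B 9C C1 B5 F0 E8 AF CF.
Read back as big-endian, the last byte is least significant, giving 0x7B9CC1B5F0E8AFCF.

0x7B9CC1B5F0E8AFCF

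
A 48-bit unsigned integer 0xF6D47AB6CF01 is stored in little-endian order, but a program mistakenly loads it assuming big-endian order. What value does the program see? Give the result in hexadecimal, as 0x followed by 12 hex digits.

Stored little-endian, the bytes at ascending addresses are 01 CF B6 7A D4 F6.
Read back as big-endian, the last byte is least significant, giving 0x01CFB67AD4F6.

0x01CFB67AD4F6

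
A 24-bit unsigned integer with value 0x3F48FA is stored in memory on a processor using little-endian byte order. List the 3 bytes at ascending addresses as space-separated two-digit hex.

FA 48 3F

Split into bytes (most-significant first): 3F 48 FA.
In little-endian order the low byte comes first in memory.
So at ascending addresses the bytes are FA 48 3F.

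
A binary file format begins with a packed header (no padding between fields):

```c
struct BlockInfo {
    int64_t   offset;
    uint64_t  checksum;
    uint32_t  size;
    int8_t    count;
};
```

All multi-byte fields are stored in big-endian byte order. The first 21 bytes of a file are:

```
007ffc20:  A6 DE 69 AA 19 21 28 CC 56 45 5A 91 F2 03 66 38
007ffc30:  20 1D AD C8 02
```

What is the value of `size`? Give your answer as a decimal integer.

`size` follows `offset` (8 B), `checksum` (8 B), so it starts at offset 8 + 8 = 16 and occupies 4 bytes.
Bytes at offsets 16..19: 20 1D AD C8.
In big-endian order the high byte comes first in memory.
The bytes are already most-significant first: 0x201DADC8.
0x201DADC8 = 538815944.

538815944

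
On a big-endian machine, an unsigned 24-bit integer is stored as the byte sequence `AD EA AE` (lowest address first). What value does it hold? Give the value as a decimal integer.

11397806

Big-endian stores the most-significant byte at the lowest address.
The bytes are already most-significant first: 0xADEAAE.
0xADEAAE = 11397806.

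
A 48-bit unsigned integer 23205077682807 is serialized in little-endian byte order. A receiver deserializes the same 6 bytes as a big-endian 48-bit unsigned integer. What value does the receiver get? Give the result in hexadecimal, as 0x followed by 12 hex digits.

0x778A69DA1A15

23205077682807 in 48-bit hexadecimal is 0x151ADA698A77.
Stored little-endian, the bytes at ascending addresses are 77 8A 69 DA 1A 15.
Read back as big-endian, the last byte is least significant, giving 0x778A69DA1A15.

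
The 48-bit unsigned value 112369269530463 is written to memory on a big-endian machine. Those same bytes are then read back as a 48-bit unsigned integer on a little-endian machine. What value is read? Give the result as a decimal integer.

112369269530463 in 48-bit hexadecimal is 0x66330264DF5F.
Stored big-endian, the bytes at ascending addresses are 66 33 02 64 DF 5F.
Read back as little-endian, the first byte is least significant, giving 0x5FDF64023366.
0x5FDF64023366 = 105413060211558.

105413060211558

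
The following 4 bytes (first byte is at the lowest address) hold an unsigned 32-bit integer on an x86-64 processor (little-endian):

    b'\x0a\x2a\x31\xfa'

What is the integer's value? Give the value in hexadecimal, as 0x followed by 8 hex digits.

0xFA312A0A

In little-endian order the low byte comes first in memory.
Reassemble most-significant byte first: FA 31 2A 0A → 0xFA312A0A.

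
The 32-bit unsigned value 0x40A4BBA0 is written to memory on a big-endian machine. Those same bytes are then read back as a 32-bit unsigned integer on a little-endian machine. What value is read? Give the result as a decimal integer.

2696651840

Stored big-endian, the bytes at ascending addresses are 40 A4 BB A0.
Read back as little-endian, the first byte is least significant, giving 0xA0BBA440.
0xA0BBA440 = 2696651840.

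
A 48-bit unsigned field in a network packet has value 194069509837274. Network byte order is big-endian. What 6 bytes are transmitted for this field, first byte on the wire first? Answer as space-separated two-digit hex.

194069509837274 in hexadecimal, padded to 48 bits, is 0xB081543211DA.
Split into bytes (most-significant first): B0 81 54 32 11 DA.
In big-endian order the high byte comes first in memory.
So the memory order matches the most-significant-first order: B0 81 54 32 11 DA.

B0 81 54 32 11 DA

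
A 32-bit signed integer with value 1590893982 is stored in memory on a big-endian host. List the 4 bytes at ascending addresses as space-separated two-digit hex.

5E D3 1D 9E

1590893982 in hexadecimal, padded to 32 bits, is 0x5ED31D9E.
Split into bytes (most-significant first): 5E D3 1D 9E.
In big-endian order the high byte comes first in memory.
So the memory order matches the most-significant-first order: 5E D3 1D 9E.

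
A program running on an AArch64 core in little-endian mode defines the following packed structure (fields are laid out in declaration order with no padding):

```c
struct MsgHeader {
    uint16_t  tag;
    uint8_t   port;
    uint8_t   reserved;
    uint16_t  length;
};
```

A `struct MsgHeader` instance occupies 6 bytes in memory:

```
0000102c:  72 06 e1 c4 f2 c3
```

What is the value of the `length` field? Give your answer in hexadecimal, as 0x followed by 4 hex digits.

`length` follows `tag` (2 B), `port` (1 B), `reserved` (1 B), so it starts at offset 2 + 1 + 1 = 4 and occupies 2 bytes.
Bytes at offsets 4..5: F2 C3.
Little-endian: lowest address holds the least-significant byte.
Reassemble most-significant byte first: C3 F2 → 0xC3F2.

0xC3F2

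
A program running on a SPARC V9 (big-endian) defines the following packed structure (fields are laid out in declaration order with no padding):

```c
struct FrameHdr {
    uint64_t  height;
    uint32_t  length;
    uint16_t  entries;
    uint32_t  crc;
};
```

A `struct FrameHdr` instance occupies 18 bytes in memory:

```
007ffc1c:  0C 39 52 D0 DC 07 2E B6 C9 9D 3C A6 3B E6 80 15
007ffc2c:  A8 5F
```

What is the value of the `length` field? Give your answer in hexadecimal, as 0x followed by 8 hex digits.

0xC99D3CA6

`length` follows `height` (8 bytes), so it starts at byte offset 8 and occupies 4 bytes.
Bytes at offsets 8..11: C9 9D 3C A6.
Big-endian stores the most-significant byte at the lowest address.
The bytes are already most-significant first: 0xC99D3CA6.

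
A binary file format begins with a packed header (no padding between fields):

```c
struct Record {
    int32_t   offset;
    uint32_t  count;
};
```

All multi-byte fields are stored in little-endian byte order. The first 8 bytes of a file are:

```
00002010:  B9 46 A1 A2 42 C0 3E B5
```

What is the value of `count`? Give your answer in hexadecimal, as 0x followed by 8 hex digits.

0xB53EC042

`count` follows `offset` (4 bytes), so it starts at byte offset 4 and occupies 4 bytes.
Bytes at offsets 4..7: 42 C0 3E B5.
In little-endian order the low byte comes first in memory.
Reassemble most-significant byte first: B5 3E C0 42 → 0xB53EC042.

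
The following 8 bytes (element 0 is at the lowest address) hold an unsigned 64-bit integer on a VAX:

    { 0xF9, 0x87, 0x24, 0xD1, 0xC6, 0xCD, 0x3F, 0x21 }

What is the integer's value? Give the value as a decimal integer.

2395859780580444153

Little-endian stores the least-significant byte at the lowest address.
Reassemble most-significant byte first: 21 3F CD C6 D1 24 87 F9 → 0x213FCDC6D12487F9.
0x213FCDC6D12487F9 = 2395859780580444153.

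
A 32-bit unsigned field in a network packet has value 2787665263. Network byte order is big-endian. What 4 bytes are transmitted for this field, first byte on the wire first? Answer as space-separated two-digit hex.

2787665263 in hexadecimal, padded to 32 bits, is 0xA628656F.
Split into bytes (most-significant first): A6 28 65 6F.
In big-endian order the high byte comes first in memory.
So the memory order matches the most-significant-first order: A6 28 65 6F.

A6 28 65 6F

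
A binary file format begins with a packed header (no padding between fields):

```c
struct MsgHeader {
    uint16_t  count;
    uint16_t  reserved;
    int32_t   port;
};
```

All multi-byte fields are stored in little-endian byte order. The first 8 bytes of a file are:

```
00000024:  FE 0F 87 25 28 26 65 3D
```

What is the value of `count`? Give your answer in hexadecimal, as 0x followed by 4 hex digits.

`count` is the first field, at byte offset 0, occupying 2 bytes.
Bytes at offsets 0..1: FE 0F.
Little-endian stores the least-significant byte at the lowest address.
Reassemble most-significant byte first: 0F FE → 0x0FFE.

0x0FFE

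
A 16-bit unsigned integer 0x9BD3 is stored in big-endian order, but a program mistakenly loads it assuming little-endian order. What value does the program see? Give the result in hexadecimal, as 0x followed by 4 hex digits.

0xD39B

Stored big-endian, the bytes at ascending addresses are 9B D3.
Read back as little-endian, the first byte is least significant, giving 0xD39B.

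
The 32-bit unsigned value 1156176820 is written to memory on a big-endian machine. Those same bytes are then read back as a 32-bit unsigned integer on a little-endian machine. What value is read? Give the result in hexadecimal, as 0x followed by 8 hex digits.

1156176820 in 32-bit hexadecimal is 0x44E9DBB4.
Stored big-endian, the bytes at ascending addresses are 44 E9 DB B4.
Read back as little-endian, the first byte is least significant, giving 0xB4DBE944.

0xB4DBE944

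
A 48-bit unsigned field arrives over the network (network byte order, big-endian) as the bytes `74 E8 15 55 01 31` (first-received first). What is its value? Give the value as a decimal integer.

128540139127089

In big-endian order the high byte comes first in memory.
The bytes are already most-significant first: 0x74E815550131.
0x74E815550131 = 128540139127089.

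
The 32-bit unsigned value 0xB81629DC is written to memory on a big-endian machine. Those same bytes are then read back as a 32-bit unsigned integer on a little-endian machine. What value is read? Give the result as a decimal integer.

3693680312

Stored big-endian, the bytes at ascending addresses are B8 16 29 DC.
Read back as little-endian, the first byte is least significant, giving 0xDC2916B8.
0xDC2916B8 = 3693680312.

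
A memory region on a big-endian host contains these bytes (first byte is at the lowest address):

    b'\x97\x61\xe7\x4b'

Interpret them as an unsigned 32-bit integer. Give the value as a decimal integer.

In big-endian order the high byte comes first in memory.
The bytes are already most-significant first: 0x9761E74B.
0x9761E74B = 2539775819.

2539775819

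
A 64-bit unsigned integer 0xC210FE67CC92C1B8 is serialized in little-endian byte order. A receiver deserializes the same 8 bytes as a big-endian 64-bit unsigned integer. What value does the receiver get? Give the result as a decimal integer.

Stored little-endian, the bytes at ascending addresses are B8 C1 92 CC 67 FE 10 C2.
Read back as big-endian, the last byte is least significant, giving 0xB8C192CC67FE10C2.
0xB8C192CC67FE10C2 = 13313083380099584194.

13313083380099584194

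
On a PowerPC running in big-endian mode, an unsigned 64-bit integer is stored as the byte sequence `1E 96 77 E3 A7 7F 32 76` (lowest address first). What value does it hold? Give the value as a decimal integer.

2204080887295849078

Big-endian: lowest address holds the most-significant byte.
The bytes are already most-significant first: 0x1E9677E3A77F3276.
0x1E9677E3A77F3276 = 2204080887295849078.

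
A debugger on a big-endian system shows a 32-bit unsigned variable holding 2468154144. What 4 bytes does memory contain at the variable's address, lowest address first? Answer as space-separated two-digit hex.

2468154144 in hexadecimal, padded to 32 bits, is 0x931D0B20.
Split into bytes (most-significant first): 93 1D 0B 20.
Big-endian: lowest address holds the most-significant byte.
So the memory order matches the most-significant-first order: 93 1D 0B 20.

93 1D 0B 20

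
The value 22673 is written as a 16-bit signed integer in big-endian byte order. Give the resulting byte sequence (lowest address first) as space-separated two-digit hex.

58 91

22673 in hexadecimal, padded to 16 bits, is 0x5891.
Split into bytes (most-significant first): 58 91.
Big-endian stores the most-significant byte at the lowest address.
So the memory order matches the most-significant-first order: 58 91.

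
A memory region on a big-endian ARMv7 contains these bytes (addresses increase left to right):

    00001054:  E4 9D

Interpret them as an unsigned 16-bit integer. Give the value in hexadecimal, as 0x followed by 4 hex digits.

Big-endian: lowest address holds the most-significant byte.
The bytes are already most-significant first: 0xE49D.

0xE49D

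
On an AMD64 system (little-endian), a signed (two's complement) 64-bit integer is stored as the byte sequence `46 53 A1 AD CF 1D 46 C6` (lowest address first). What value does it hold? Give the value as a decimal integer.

-4159604428021607610

Little-endian stores the least-significant byte at the lowest address.
Reassemble most-significant byte first: C6 46 1D CF AD A1 53 46 → 0xC6461DCFADA15346.
Top bit is set, so as a signed 64-bit value this is 0xC6461DCFADA15346 − 2^64 = -4159604428021607610.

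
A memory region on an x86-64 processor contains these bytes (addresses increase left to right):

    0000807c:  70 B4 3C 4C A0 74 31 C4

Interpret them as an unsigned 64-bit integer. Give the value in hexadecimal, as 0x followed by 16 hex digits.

0xC43174A04C3CB470

In little-endian order the low byte comes first in memory.
Reassemble most-significant byte first: C4 31 74 A0 4C 3C B4 70 → 0xC43174A04C3CB470.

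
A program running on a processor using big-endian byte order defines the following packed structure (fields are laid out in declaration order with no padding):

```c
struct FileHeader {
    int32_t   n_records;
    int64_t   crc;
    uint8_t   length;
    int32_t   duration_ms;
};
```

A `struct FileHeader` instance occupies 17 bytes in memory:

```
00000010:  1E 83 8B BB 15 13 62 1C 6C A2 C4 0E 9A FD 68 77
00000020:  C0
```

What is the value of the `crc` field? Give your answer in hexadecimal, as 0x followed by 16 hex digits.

0x1513621C6CA2C40E

`crc` follows `n_records` (4 bytes), so it starts at byte offset 4 and occupies 8 bytes.
Bytes at offsets 4..11: 15 13 62 1C 6C A2 C4 0E.
Big-endian: lowest address holds the most-significant byte.
The bytes are already most-significant first: 0x1513621C6CA2C40E.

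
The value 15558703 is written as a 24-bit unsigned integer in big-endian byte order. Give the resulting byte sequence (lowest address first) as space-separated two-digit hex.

15558703 in hexadecimal, padded to 24 bits, is 0xED682F.
Split into bytes (most-significant first): ED 68 2F.
Big-endian: lowest address holds the most-significant byte.
So the memory order matches the most-significant-first order: ED 68 2F.

ED 68 2F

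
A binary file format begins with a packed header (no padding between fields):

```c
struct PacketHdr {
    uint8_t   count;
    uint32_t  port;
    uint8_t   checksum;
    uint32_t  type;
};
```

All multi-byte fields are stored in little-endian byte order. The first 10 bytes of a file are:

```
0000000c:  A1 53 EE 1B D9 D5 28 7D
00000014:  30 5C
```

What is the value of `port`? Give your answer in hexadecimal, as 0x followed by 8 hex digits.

`port` follows `count` (1 byte), so it starts at byte offset 1 and occupies 4 bytes.
Bytes at offsets 1..4: 53 EE 1B D9.
Little-endian stores the least-significant byte at the lowest address.
Reassemble most-significant byte first: D9 1B EE 53 → 0xD91BEE53.

0xD91BEE53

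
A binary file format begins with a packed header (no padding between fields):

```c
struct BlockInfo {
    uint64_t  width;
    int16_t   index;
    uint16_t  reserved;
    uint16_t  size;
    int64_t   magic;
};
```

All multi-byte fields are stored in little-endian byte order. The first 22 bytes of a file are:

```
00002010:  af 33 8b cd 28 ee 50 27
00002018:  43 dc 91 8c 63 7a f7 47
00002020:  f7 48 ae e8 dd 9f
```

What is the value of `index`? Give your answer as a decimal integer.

-9149

`index` follows `width` (8 bytes), so it starts at byte offset 8 and occupies 2 bytes.
Bytes at offsets 8..9: 43 DC.
In little-endian order the low byte comes first in memory.
Reassemble most-significant byte first: DC 43 → 0xDC43.
Top bit is set, so as a signed 16-bit value this is 0xDC43 − 2^16 = -9149.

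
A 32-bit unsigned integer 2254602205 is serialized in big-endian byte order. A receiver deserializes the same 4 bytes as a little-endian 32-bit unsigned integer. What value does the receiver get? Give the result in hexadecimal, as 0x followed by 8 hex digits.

0xDD7F6286

2254602205 in 32-bit hexadecimal is 0x86627FDD.
Stored big-endian, the bytes at ascending addresses are 86 62 7F DD.
Read back as little-endian, the first byte is least significant, giving 0xDD7F6286.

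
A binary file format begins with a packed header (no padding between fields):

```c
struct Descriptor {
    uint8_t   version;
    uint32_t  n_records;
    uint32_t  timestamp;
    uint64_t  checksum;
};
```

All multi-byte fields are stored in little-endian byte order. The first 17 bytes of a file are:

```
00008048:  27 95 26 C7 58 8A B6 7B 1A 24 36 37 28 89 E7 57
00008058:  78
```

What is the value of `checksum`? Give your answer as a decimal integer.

`checksum` follows `version` (1 B), `n_records` (4 B), `timestamp` (4 B), so it starts at offset 1 + 4 + 4 = 9 and occupies 8 bytes.
Bytes at offsets 9..16: 24 36 37 28 89 E7 57 78.
In little-endian order the low byte comes first in memory.
Reassemble most-significant byte first: 78 57 E7 89 28 37 36 24 → 0x7857E78928373624.
0x7857E78928373624 = 8671654183796422180.

8671654183796422180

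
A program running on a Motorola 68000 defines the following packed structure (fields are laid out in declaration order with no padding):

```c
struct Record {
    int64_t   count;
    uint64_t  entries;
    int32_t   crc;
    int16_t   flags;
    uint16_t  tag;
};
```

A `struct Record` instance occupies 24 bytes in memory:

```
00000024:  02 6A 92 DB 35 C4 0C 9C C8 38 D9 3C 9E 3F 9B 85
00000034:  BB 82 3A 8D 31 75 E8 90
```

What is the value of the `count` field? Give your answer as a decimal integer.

174113005804719260

`count` is the first field, at byte offset 0, occupying 8 bytes.
Bytes at offsets 0..7: 02 6A 92 DB 35 C4 0C 9C.
In big-endian order the high byte comes first in memory.
The bytes are already most-significant first: 0x026A92DB35C40C9C.
0x026A92DB35C40C9C = 174113005804719260.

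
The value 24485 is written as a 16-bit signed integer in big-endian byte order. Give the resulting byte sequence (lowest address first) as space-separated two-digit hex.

5F A5

24485 in hexadecimal, padded to 16 bits, is 0x5FA5.
Split into bytes (most-significant first): 5F A5.
Big-endian: lowest address holds the most-significant byte.
So the memory order matches the most-significant-first order: 5F A5.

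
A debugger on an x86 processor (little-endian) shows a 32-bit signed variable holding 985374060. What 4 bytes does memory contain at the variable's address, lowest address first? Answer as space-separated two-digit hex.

985374060 in hexadecimal, padded to 32 bits, is 0x3ABB9D6C.
Split into bytes (most-significant first): 3A BB 9D 6C.
In little-endian order the low byte comes first in memory.
So at ascending addresses the bytes are 6C 9D BB 3A.

6C 9D BB 3A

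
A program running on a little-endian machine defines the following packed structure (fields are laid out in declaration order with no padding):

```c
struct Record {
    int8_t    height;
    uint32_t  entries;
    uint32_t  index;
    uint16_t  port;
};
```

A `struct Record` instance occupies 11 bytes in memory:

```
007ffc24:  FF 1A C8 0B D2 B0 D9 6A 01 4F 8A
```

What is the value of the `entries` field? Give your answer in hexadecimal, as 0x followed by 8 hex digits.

`entries` follows `height` (1 byte), so it starts at byte offset 1 and occupies 4 bytes.
Bytes at offsets 1..4: 1A C8 0B D2.
Little-endian: lowest address holds the least-significant byte.
Reassemble most-significant byte first: D2 0B C8 1A → 0xD20BC81A.

0xD20BC81A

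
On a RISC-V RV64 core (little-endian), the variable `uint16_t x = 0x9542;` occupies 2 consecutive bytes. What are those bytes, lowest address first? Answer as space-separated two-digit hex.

42 95

Split into bytes (most-significant first): 95 42.
Little-endian: lowest address holds the least-significant byte.
So at ascending addresses the bytes are 42 95.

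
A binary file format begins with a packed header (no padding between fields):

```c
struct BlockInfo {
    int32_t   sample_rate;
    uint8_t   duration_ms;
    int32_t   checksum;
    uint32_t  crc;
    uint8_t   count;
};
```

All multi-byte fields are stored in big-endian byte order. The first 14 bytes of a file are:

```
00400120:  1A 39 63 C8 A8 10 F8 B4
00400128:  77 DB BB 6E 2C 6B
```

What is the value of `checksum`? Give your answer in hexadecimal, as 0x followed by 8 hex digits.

0x10F8B477

`checksum` follows `sample_rate` (4 B), `duration_ms` (1 B), so it starts at offset 4 + 1 = 5 and occupies 4 bytes.
Bytes at offsets 5..8: 10 F8 B4 77.
In big-endian order the high byte comes first in memory.
The bytes are already most-significant first: 0x10F8B477.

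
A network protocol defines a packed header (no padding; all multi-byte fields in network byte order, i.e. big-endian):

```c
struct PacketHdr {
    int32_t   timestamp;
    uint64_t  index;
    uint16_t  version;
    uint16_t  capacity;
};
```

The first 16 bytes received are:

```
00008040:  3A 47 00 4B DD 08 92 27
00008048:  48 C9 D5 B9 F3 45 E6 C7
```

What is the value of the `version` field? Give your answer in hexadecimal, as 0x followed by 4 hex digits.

0xF345

`version` follows `timestamp` (4 B), `index` (8 B), so it starts at offset 4 + 8 = 12 and occupies 2 bytes.
Bytes at offsets 12..13: F3 45.
Big-endian stores the most-significant byte at the lowest address.
The bytes are already most-significant first: 0xF345.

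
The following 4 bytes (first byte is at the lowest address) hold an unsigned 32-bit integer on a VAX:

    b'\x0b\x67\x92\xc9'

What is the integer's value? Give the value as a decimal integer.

3381815051

In little-endian order the low byte comes first in memory.
Reassemble most-significant byte first: C9 92 67 0B → 0xC992670B.
0xC992670B = 3381815051.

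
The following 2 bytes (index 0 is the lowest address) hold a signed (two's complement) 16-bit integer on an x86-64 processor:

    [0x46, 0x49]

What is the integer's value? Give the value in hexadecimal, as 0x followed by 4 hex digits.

0x4946

Little-endian stores the least-significant byte at the lowest address.
Reassemble most-significant byte first: 49 46 → 0x4946.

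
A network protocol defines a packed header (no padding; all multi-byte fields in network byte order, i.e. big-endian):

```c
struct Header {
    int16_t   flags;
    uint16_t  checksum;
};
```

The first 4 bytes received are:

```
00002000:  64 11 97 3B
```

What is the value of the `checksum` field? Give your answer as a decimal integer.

`checksum` follows `flags` (2 bytes), so it starts at byte offset 2 and occupies 2 bytes.
Bytes at offsets 2..3: 97 3B.
Big-endian: lowest address holds the most-significant byte.
The bytes are already most-significant first: 0x973B.
0x973B = 38715.

38715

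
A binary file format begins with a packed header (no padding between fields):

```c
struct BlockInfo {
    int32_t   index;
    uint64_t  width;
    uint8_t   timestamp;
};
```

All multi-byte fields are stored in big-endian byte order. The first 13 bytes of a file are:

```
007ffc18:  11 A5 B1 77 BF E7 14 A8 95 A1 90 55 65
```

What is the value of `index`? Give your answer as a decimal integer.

`index` is the first field, at byte offset 0, occupying 4 bytes.
Bytes at offsets 0..3: 11 A5 B1 77.
In big-endian order the high byte comes first in memory.
The bytes are already most-significant first: 0x11A5B177.
0x11A5B177 = 296071543.

296071543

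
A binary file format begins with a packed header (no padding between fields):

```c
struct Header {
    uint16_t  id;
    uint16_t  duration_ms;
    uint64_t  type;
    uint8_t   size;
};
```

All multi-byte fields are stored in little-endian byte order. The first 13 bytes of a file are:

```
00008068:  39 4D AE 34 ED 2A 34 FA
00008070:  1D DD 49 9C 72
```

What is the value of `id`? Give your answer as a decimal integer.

`id` is the first field, at byte offset 0, occupying 2 bytes.
Bytes at offsets 0..1: 39 4D.
In little-endian order the low byte comes first in memory.
Reassemble most-significant byte first: 4D 39 → 0x4D39.
0x4D39 = 19769.

19769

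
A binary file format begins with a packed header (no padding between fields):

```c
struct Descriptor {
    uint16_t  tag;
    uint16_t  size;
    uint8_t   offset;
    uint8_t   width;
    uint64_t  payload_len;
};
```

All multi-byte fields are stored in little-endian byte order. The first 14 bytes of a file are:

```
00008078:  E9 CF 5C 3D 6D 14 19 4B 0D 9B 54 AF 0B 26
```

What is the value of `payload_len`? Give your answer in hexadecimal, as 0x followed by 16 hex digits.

0x260BAF549B0D4B19

`payload_len` follows `tag` (2 B), `size` (2 B), `offset` (1 B), `width` (1 B), so it starts at offset 2 + 2 + 1 + 1 = 6 and occupies 8 bytes.
Bytes at offsets 6..13: 19 4B 0D 9B 54 AF 0B 26.
In little-endian order the low byte comes first in memory.
Reassemble most-significant byte first: 26 0B AF 54 9B 0D 4B 19 → 0x260BAF549B0D4B19.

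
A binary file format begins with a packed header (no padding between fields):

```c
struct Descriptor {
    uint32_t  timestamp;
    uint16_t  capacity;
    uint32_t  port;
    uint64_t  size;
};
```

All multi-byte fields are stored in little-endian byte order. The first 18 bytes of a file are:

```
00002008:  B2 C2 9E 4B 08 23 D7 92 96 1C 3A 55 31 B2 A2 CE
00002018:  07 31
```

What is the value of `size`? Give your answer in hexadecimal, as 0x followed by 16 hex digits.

0x3107CEA2B231553A

`size` follows `timestamp` (4 B), `capacity` (2 B), `port` (4 B), so it starts at offset 4 + 2 + 4 = 10 and occupies 8 bytes.
Bytes at offsets 10..17: 3A 55 31 B2 A2 CE 07 31.
Little-endian: lowest address holds the least-significant byte.
Reassemble most-significant byte first: 31 07 CE A2 B2 31 55 3A → 0x3107CEA2B231553A.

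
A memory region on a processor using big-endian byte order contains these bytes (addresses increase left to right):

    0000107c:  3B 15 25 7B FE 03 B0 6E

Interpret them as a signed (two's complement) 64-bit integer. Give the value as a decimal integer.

4257350237221531758

In big-endian order the high byte comes first in memory.
The bytes are already most-significant first: 0x3B15257BFE03B06E.
0x3B15257BFE03B06E = 4257350237221531758.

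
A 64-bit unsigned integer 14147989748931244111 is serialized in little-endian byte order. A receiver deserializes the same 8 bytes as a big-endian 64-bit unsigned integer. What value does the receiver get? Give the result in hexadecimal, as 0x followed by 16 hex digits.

0x4F30EAA6B7C157C4

14147989748931244111 in 64-bit hexadecimal is 0xC457C1B7A6EA304F.
Stored little-endian, the bytes at ascending addresses are 4F 30 EA A6 B7 C1 57 C4.
Read back as big-endian, the last byte is least significant, giving 0x4F30EAA6B7C157C4.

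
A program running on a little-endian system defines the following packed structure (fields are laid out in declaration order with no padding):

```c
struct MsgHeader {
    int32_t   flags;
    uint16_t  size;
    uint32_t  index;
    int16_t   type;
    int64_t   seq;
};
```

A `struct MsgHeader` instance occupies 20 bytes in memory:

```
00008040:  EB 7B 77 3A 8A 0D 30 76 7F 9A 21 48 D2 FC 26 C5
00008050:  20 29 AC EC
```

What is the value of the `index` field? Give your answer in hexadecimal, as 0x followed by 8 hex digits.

0x9A7F7630

`index` follows `flags` (4 B), `size` (2 B), so it starts at offset 4 + 2 = 6 and occupies 4 bytes.
Bytes at offsets 6..9: 30 76 7F 9A.
Little-endian: lowest address holds the least-significant byte.
Reassemble most-significant byte first: 9A 7F 76 30 → 0x9A7F7630.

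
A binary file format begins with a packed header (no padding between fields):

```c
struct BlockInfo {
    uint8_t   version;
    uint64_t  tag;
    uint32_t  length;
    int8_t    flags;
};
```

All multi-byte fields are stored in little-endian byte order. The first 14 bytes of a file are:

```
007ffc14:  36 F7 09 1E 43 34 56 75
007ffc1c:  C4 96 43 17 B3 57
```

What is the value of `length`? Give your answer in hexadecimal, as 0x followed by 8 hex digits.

`length` follows `version` (1 B), `tag` (8 B), so it starts at offset 1 + 8 = 9 and occupies 4 bytes.
Bytes at offsets 9..12: 96 43 17 B3.
Little-endian stores the least-significant byte at the lowest address.
Reassemble most-significant byte first: B3 17 43 96 → 0xB3174396.

0xB3174396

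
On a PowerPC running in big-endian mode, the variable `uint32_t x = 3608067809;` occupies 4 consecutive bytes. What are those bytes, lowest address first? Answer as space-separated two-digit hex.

3608067809 in hexadecimal, padded to 32 bits, is 0xD70EBEE1.
Split into bytes (most-significant first): D7 0E BE E1.
In big-endian order the high byte comes first in memory.
So the memory order matches the most-significant-first order: D7 0E BE E1.

D7 0E BE E1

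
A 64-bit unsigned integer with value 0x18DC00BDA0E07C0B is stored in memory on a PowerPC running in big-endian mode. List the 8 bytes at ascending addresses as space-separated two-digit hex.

18 DC 00 BD A0 E0 7C 0B

Split into bytes (most-significant first): 18 DC 00 BD A0 E0 7C 0B.
In big-endian order the high byte comes first in memory.
So the memory order matches the most-significant-first order: 18 DC 00 BD A0 E0 7C 0B.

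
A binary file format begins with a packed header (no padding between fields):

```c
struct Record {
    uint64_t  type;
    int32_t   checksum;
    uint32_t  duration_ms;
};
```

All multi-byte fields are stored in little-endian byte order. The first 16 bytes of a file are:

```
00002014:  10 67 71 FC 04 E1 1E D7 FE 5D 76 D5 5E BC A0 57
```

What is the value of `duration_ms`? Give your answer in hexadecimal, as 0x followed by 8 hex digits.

0x57A0BC5E

`duration_ms` follows `type` (8 B), `checksum` (4 B), so it starts at offset 8 + 4 = 12 and occupies 4 bytes.
Bytes at offsets 12..15: 5E BC A0 57.
In little-endian order the low byte comes first in memory.
Reassemble most-significant byte first: 57 A0 BC 5E → 0x57A0BC5E.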